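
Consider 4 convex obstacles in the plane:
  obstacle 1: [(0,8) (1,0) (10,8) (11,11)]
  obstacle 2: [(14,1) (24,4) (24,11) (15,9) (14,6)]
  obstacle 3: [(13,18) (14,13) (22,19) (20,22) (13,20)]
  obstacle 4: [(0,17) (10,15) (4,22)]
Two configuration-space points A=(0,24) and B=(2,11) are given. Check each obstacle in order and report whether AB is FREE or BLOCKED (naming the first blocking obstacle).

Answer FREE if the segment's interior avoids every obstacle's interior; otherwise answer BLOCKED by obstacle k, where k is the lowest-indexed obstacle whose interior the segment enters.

BLOCKED by obstacle 4

Obstacle 1 [(0,8) (1,0) (10,8) (11,11)]:
  edge (0,8)–(1,0): clear
  edge (1,0)–(10,8): clear
  edge (10,8)–(11,11): clear
  edge (11,11)–(0,8): clear
  midpoint (1,35/2) outside
  → clear
Obstacle 2 [(14,1) (24,4) (24,11) (15,9) (14,6)]:
  edge (14,1)–(24,4): clear
  edge (24,4)–(24,11): clear
  edge (24,11)–(15,9): clear
  edge (15,9)–(14,6): clear
  edge (14,6)–(14,1): clear
  midpoint (1,35/2) outside
  → clear
Obstacle 3 [(13,18) (14,13) (22,19) (20,22) (13,20)]:
  edge (13,18)–(14,13): clear
  edge (14,13)–(22,19): clear
  edge (22,19)–(20,22): clear
  edge (20,22)–(13,20): clear
  edge (13,20)–(13,18): clear
  midpoint (1,35/2) outside
  → clear
Obstacle 4 [(0,17) (10,15) (4,22)]:
  edge (0,17)–(10,15): crosses AB
  edge (10,15)–(4,22): clear
  edge (4,22)–(0,17): crosses AB
  → BLOCKED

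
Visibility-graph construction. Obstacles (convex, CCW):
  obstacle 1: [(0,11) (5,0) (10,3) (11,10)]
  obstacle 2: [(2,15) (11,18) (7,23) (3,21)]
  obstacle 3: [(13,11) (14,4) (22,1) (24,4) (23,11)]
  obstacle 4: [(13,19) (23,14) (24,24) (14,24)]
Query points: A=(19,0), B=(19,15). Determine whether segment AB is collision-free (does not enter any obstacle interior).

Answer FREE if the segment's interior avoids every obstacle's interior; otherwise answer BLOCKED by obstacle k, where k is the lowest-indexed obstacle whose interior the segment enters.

Obstacle 1 [(0,11) (5,0) (10,3) (11,10)]:
  edge (0,11)–(5,0): clear
  edge (5,0)–(10,3): clear
  edge (10,3)–(11,10): clear
  edge (11,10)–(0,11): clear
  midpoint (19,15/2) outside
  → clear
Obstacle 2 [(2,15) (11,18) (7,23) (3,21)]:
  edge (2,15)–(11,18): clear
  edge (11,18)–(7,23): clear
  edge (7,23)–(3,21): clear
  edge (3,21)–(2,15): clear
  midpoint (19,15/2) outside
  → clear
Obstacle 3 [(13,11) (14,4) (22,1) (24,4) (23,11)]:
  edge (13,11)–(14,4): clear
  edge (14,4)–(22,1): crosses AB
  edge (22,1)–(24,4): clear
  edge (24,4)–(23,11): clear
  edge (23,11)–(13,11): crosses AB
  → BLOCKED
Obstacle 4 [(13,19) (23,14) (24,24) (14,24)]:
  edge (13,19)–(23,14): clear
  edge (23,14)–(24,24): clear
  edge (24,24)–(14,24): clear
  edge (14,24)–(13,19): clear
  midpoint (19,15/2) outside
  → clear

BLOCKED by obstacle 3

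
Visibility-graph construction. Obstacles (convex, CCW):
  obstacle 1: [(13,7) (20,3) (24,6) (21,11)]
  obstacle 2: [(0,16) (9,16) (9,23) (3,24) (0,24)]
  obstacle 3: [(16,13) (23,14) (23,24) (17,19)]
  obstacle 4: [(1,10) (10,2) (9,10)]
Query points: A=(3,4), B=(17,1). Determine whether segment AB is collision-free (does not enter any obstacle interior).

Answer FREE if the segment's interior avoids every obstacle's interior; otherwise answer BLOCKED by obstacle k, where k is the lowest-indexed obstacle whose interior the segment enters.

Obstacle 1 [(13,7) (20,3) (24,6) (21,11)]:
  edge (13,7)–(20,3): clear
  edge (20,3)–(24,6): clear
  edge (24,6)–(21,11): clear
  edge (21,11)–(13,7): clear
  midpoint (10,5/2) outside
  → clear
Obstacle 2 [(0,16) (9,16) (9,23) (3,24) (0,24)]:
  edge (0,16)–(9,16): clear
  edge (9,16)–(9,23): clear
  edge (9,23)–(3,24): clear
  edge (3,24)–(0,24): clear
  edge (0,24)–(0,16): clear
  midpoint (10,5/2) outside
  → clear
Obstacle 3 [(16,13) (23,14) (23,24) (17,19)]:
  edge (16,13)–(23,14): clear
  edge (23,14)–(23,24): clear
  edge (23,24)–(17,19): clear
  edge (17,19)–(16,13): clear
  midpoint (10,5/2) outside
  → clear
Obstacle 4 [(1,10) (10,2) (9,10)]:
  edge (1,10)–(10,2): crosses AB
  edge (10,2)–(9,10): crosses AB
  edge (9,10)–(1,10): clear
  → BLOCKED

BLOCKED by obstacle 4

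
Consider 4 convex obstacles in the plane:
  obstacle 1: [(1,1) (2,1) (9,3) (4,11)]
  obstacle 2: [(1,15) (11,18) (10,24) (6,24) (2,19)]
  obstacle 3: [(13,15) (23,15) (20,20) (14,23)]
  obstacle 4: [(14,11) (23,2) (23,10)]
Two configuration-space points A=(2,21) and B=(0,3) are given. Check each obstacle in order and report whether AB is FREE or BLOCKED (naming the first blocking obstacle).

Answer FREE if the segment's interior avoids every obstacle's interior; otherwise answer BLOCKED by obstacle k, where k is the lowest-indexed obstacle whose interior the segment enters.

Obstacle 1 [(1,1) (2,1) (9,3) (4,11)]:
  edge (1,1)–(2,1): clear
  edge (2,1)–(9,3): clear
  edge (9,3)–(4,11): clear
  edge (4,11)–(1,1): clear
  midpoint (1,12) outside
  → clear
Obstacle 2 [(1,15) (11,18) (10,24) (6,24) (2,19)]:
  edge (1,15)–(11,18): crosses AB
  edge (11,18)–(10,24): clear
  edge (10,24)–(6,24): clear
  edge (6,24)–(2,19): clear
  edge (2,19)–(1,15): crosses AB
  → BLOCKED
Obstacle 3 [(13,15) (23,15) (20,20) (14,23)]:
  edge (13,15)–(23,15): clear
  edge (23,15)–(20,20): clear
  edge (20,20)–(14,23): clear
  edge (14,23)–(13,15): clear
  midpoint (1,12) outside
  → clear
Obstacle 4 [(14,11) (23,2) (23,10)]:
  edge (14,11)–(23,2): clear
  edge (23,2)–(23,10): clear
  edge (23,10)–(14,11): clear
  midpoint (1,12) outside
  → clear

BLOCKED by obstacle 2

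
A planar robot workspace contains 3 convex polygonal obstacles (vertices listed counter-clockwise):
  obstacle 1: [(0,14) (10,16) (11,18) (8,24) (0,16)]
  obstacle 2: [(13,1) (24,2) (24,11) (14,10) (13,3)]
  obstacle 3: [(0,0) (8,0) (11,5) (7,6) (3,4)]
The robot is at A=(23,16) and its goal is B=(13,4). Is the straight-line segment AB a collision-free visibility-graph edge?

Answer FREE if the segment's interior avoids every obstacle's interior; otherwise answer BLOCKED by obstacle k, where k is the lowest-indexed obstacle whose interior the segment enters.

BLOCKED by obstacle 2

Obstacle 1 [(0,14) (10,16) (11,18) (8,24) (0,16)]:
  edge (0,14)–(10,16): clear
  edge (10,16)–(11,18): clear
  edge (11,18)–(8,24): clear
  edge (8,24)–(0,16): clear
  edge (0,16)–(0,14): clear
  midpoint (18,10) outside
  → clear
Obstacle 2 [(13,1) (24,2) (24,11) (14,10) (13,3)]:
  edge (13,1)–(24,2): clear
  edge (24,2)–(24,11): clear
  edge (24,11)–(14,10): crosses AB
  edge (14,10)–(13,3): crosses AB
  edge (13,3)–(13,1): clear
  → BLOCKED
Obstacle 3 [(0,0) (8,0) (11,5) (7,6) (3,4)]:
  edge (0,0)–(8,0): clear
  edge (8,0)–(11,5): clear
  edge (11,5)–(7,6): clear
  edge (7,6)–(3,4): clear
  edge (3,4)–(0,0): clear
  midpoint (18,10) outside
  → clear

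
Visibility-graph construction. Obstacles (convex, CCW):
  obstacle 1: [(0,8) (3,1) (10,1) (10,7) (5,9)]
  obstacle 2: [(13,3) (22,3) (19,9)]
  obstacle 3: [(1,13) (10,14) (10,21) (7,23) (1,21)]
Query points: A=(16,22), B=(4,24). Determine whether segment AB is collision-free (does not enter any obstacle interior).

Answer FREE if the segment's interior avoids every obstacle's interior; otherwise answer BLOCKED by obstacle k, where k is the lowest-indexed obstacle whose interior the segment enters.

Obstacle 1 [(0,8) (3,1) (10,1) (10,7) (5,9)]:
  edge (0,8)–(3,1): clear
  edge (3,1)–(10,1): clear
  edge (10,1)–(10,7): clear
  edge (10,7)–(5,9): clear
  edge (5,9)–(0,8): clear
  midpoint (10,23) outside
  → clear
Obstacle 2 [(13,3) (22,3) (19,9)]:
  edge (13,3)–(22,3): clear
  edge (22,3)–(19,9): clear
  edge (19,9)–(13,3): clear
  midpoint (10,23) outside
  → clear
Obstacle 3 [(1,13) (10,14) (10,21) (7,23) (1,21)]:
  edge (1,13)–(10,14): clear
  edge (10,14)–(10,21): clear
  edge (10,21)–(7,23): clear
  edge (7,23)–(1,21): clear
  edge (1,21)–(1,13): clear
  midpoint (10,23) outside
  → clear

FREE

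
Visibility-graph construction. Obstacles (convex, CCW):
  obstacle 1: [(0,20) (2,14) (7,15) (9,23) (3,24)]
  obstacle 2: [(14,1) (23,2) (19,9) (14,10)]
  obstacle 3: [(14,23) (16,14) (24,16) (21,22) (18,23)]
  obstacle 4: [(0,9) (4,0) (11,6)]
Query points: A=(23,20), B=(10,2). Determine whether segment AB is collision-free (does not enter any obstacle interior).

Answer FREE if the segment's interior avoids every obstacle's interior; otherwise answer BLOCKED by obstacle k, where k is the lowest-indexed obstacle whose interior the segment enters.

BLOCKED by obstacle 2

Obstacle 1 [(0,20) (2,14) (7,15) (9,23) (3,24)]:
  edge (0,20)–(2,14): clear
  edge (2,14)–(7,15): clear
  edge (7,15)–(9,23): clear
  edge (9,23)–(3,24): clear
  edge (3,24)–(0,20): clear
  midpoint (33/2,11) outside
  → clear
Obstacle 2 [(14,1) (23,2) (19,9) (14,10)]:
  edge (14,1)–(23,2): clear
  edge (23,2)–(19,9): clear
  edge (19,9)–(14,10): crosses AB
  edge (14,10)–(14,1): crosses AB
  → BLOCKED
Obstacle 3 [(14,23) (16,14) (24,16) (21,22) (18,23)]:
  edge (14,23)–(16,14): clear
  edge (16,14)–(24,16): crosses AB
  edge (24,16)–(21,22): crosses AB
  edge (21,22)–(18,23): clear
  edge (18,23)–(14,23): clear
  → BLOCKED
Obstacle 4 [(0,9) (4,0) (11,6)]:
  edge (0,9)–(4,0): clear
  edge (4,0)–(11,6): clear
  edge (11,6)–(0,9): clear
  midpoint (33/2,11) outside
  → clear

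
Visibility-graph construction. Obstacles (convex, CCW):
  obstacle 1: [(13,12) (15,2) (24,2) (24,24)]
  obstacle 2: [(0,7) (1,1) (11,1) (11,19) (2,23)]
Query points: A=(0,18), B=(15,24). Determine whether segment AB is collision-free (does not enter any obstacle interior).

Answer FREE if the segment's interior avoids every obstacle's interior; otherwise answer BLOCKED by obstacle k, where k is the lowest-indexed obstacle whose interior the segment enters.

BLOCKED by obstacle 2

Obstacle 1 [(13,12) (15,2) (24,2) (24,24)]:
  edge (13,12)–(15,2): clear
  edge (15,2)–(24,2): clear
  edge (24,2)–(24,24): clear
  edge (24,24)–(13,12): clear
  midpoint (15/2,21) outside
  → clear
Obstacle 2 [(0,7) (1,1) (11,1) (11,19) (2,23)]:
  edge (0,7)–(1,1): clear
  edge (1,1)–(11,1): clear
  edge (11,1)–(11,19): clear
  edge (11,19)–(2,23): crosses AB
  edge (2,23)–(0,7): crosses AB
  → BLOCKED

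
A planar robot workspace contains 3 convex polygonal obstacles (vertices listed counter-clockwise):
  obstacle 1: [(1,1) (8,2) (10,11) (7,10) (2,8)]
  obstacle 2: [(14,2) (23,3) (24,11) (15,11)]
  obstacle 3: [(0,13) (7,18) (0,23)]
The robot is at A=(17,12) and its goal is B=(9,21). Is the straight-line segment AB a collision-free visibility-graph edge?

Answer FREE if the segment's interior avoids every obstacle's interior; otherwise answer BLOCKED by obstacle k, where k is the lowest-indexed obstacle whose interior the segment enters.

Obstacle 1 [(1,1) (8,2) (10,11) (7,10) (2,8)]:
  edge (1,1)–(8,2): clear
  edge (8,2)–(10,11): clear
  edge (10,11)–(7,10): clear
  edge (7,10)–(2,8): clear
  edge (2,8)–(1,1): clear
  midpoint (13,33/2) outside
  → clear
Obstacle 2 [(14,2) (23,3) (24,11) (15,11)]:
  edge (14,2)–(23,3): clear
  edge (23,3)–(24,11): clear
  edge (24,11)–(15,11): clear
  edge (15,11)–(14,2): clear
  midpoint (13,33/2) outside
  → clear
Obstacle 3 [(0,13) (7,18) (0,23)]:
  edge (0,13)–(7,18): clear
  edge (7,18)–(0,23): clear
  edge (0,23)–(0,13): clear
  midpoint (13,33/2) outside
  → clear

FREE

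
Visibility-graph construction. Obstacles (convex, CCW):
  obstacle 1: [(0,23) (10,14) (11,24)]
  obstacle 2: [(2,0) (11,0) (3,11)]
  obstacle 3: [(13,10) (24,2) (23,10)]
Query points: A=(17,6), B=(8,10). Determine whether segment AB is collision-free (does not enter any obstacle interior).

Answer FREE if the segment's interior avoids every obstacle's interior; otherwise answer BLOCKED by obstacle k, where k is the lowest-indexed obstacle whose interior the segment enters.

Obstacle 1 [(0,23) (10,14) (11,24)]:
  edge (0,23)–(10,14): clear
  edge (10,14)–(11,24): clear
  edge (11,24)–(0,23): clear
  midpoint (25/2,8) outside
  → clear
Obstacle 2 [(2,0) (11,0) (3,11)]:
  edge (2,0)–(11,0): clear
  edge (11,0)–(3,11): clear
  edge (3,11)–(2,0): clear
  midpoint (25/2,8) outside
  → clear
Obstacle 3 [(13,10) (24,2) (23,10)]:
  edge (13,10)–(24,2): clear
  edge (24,2)–(23,10): clear
  edge (23,10)–(13,10): clear
  midpoint (25/2,8) outside
  → clear

FREE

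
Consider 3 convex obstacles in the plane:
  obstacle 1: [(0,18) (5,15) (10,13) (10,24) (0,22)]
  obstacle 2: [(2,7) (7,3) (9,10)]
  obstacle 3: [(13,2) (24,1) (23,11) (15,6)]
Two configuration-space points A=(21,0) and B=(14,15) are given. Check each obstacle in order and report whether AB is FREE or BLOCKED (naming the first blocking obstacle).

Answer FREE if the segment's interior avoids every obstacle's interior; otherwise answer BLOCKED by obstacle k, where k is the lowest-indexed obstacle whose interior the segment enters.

Obstacle 1 [(0,18) (5,15) (10,13) (10,24) (0,22)]:
  edge (0,18)–(5,15): clear
  edge (5,15)–(10,13): clear
  edge (10,13)–(10,24): clear
  edge (10,24)–(0,22): clear
  edge (0,22)–(0,18): clear
  midpoint (35/2,15/2) outside
  → clear
Obstacle 2 [(2,7) (7,3) (9,10)]:
  edge (2,7)–(7,3): clear
  edge (7,3)–(9,10): clear
  edge (9,10)–(2,7): clear
  midpoint (35/2,15/2) outside
  → clear
Obstacle 3 [(13,2) (24,1) (23,11) (15,6)]:
  edge (13,2)–(24,1): crosses AB
  edge (24,1)–(23,11): clear
  edge (23,11)–(15,6): crosses AB
  edge (15,6)–(13,2): clear
  → BLOCKED

BLOCKED by obstacle 3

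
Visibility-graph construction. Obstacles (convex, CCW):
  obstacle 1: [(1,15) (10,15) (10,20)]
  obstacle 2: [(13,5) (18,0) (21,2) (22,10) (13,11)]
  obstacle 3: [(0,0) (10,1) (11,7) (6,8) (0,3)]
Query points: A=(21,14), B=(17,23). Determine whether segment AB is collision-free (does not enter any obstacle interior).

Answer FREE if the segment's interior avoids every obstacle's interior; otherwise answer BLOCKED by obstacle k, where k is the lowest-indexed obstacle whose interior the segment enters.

Obstacle 1 [(1,15) (10,15) (10,20)]:
  edge (1,15)–(10,15): clear
  edge (10,15)–(10,20): clear
  edge (10,20)–(1,15): clear
  midpoint (19,37/2) outside
  → clear
Obstacle 2 [(13,5) (18,0) (21,2) (22,10) (13,11)]:
  edge (13,5)–(18,0): clear
  edge (18,0)–(21,2): clear
  edge (21,2)–(22,10): clear
  edge (22,10)–(13,11): clear
  edge (13,11)–(13,5): clear
  midpoint (19,37/2) outside
  → clear
Obstacle 3 [(0,0) (10,1) (11,7) (6,8) (0,3)]:
  edge (0,0)–(10,1): clear
  edge (10,1)–(11,7): clear
  edge (11,7)–(6,8): clear
  edge (6,8)–(0,3): clear
  edge (0,3)–(0,0): clear
  midpoint (19,37/2) outside
  → clear

FREE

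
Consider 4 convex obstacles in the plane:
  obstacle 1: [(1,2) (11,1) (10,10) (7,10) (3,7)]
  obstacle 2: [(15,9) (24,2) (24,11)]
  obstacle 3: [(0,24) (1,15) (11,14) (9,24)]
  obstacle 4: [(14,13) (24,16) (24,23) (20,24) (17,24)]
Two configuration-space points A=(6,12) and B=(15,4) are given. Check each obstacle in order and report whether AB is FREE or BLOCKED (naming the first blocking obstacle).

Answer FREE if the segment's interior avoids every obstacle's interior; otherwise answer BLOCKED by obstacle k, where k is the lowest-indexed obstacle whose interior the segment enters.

Obstacle 1 [(1,2) (11,1) (10,10) (7,10) (3,7)]:
  edge (1,2)–(11,1): clear
  edge (11,1)–(10,10): crosses AB
  edge (10,10)–(7,10): crosses AB
  edge (7,10)–(3,7): clear
  edge (3,7)–(1,2): clear
  → BLOCKED
Obstacle 2 [(15,9) (24,2) (24,11)]:
  edge (15,9)–(24,2): clear
  edge (24,2)–(24,11): clear
  edge (24,11)–(15,9): clear
  midpoint (21/2,8) outside
  → clear
Obstacle 3 [(0,24) (1,15) (11,14) (9,24)]:
  edge (0,24)–(1,15): clear
  edge (1,15)–(11,14): clear
  edge (11,14)–(9,24): clear
  edge (9,24)–(0,24): clear
  midpoint (21/2,8) outside
  → clear
Obstacle 4 [(14,13) (24,16) (24,23) (20,24) (17,24)]:
  edge (14,13)–(24,16): clear
  edge (24,16)–(24,23): clear
  edge (24,23)–(20,24): clear
  edge (20,24)–(17,24): clear
  edge (17,24)–(14,13): clear
  midpoint (21/2,8) outside
  → clear

BLOCKED by obstacle 1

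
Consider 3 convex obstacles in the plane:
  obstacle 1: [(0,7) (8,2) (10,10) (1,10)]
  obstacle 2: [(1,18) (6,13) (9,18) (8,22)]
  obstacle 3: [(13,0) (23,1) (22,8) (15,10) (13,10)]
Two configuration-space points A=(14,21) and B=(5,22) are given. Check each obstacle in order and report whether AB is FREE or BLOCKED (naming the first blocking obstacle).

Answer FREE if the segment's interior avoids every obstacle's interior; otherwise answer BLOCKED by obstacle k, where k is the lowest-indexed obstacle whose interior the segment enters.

Obstacle 1 [(0,7) (8,2) (10,10) (1,10)]:
  edge (0,7)–(8,2): clear
  edge (8,2)–(10,10): clear
  edge (10,10)–(1,10): clear
  edge (1,10)–(0,7): clear
  midpoint (19/2,43/2) outside
  → clear
Obstacle 2 [(1,18) (6,13) (9,18) (8,22)]:
  edge (1,18)–(6,13): clear
  edge (6,13)–(9,18): clear
  edge (9,18)–(8,22): crosses AB
  edge (8,22)–(1,18): crosses AB
  → BLOCKED
Obstacle 3 [(13,0) (23,1) (22,8) (15,10) (13,10)]:
  edge (13,0)–(23,1): clear
  edge (23,1)–(22,8): clear
  edge (22,8)–(15,10): clear
  edge (15,10)–(13,10): clear
  edge (13,10)–(13,0): clear
  midpoint (19/2,43/2) outside
  → clear

BLOCKED by obstacle 2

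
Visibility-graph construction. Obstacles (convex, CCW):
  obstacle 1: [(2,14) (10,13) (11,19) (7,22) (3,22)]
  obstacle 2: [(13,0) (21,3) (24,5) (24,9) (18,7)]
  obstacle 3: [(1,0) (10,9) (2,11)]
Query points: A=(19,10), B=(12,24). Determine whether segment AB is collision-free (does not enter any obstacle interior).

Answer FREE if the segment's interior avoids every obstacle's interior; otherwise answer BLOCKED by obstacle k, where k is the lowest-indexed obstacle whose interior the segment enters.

FREE

Obstacle 1 [(2,14) (10,13) (11,19) (7,22) (3,22)]:
  edge (2,14)–(10,13): clear
  edge (10,13)–(11,19): clear
  edge (11,19)–(7,22): clear
  edge (7,22)–(3,22): clear
  edge (3,22)–(2,14): clear
  midpoint (31/2,17) outside
  → clear
Obstacle 2 [(13,0) (21,3) (24,5) (24,9) (18,7)]:
  edge (13,0)–(21,3): clear
  edge (21,3)–(24,5): clear
  edge (24,5)–(24,9): clear
  edge (24,9)–(18,7): clear
  edge (18,7)–(13,0): clear
  midpoint (31/2,17) outside
  → clear
Obstacle 3 [(1,0) (10,9) (2,11)]:
  edge (1,0)–(10,9): clear
  edge (10,9)–(2,11): clear
  edge (2,11)–(1,0): clear
  midpoint (31/2,17) outside
  → clear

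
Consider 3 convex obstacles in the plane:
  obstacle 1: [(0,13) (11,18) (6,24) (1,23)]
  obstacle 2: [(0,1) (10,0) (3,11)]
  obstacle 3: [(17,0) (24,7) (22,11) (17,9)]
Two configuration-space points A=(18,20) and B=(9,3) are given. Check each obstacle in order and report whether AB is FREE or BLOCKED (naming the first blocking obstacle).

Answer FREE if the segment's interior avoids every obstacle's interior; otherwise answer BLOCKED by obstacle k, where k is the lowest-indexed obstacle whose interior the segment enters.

Obstacle 1 [(0,13) (11,18) (6,24) (1,23)]:
  edge (0,13)–(11,18): clear
  edge (11,18)–(6,24): clear
  edge (6,24)–(1,23): clear
  edge (1,23)–(0,13): clear
  midpoint (27/2,23/2) outside
  → clear
Obstacle 2 [(0,1) (10,0) (3,11)]:
  edge (0,1)–(10,0): clear
  edge (10,0)–(3,11): clear
  edge (3,11)–(0,1): clear
  midpoint (27/2,23/2) outside
  → clear
Obstacle 3 [(17,0) (24,7) (22,11) (17,9)]:
  edge (17,0)–(24,7): clear
  edge (24,7)–(22,11): clear
  edge (22,11)–(17,9): clear
  edge (17,9)–(17,0): clear
  midpoint (27/2,23/2) outside
  → clear

FREE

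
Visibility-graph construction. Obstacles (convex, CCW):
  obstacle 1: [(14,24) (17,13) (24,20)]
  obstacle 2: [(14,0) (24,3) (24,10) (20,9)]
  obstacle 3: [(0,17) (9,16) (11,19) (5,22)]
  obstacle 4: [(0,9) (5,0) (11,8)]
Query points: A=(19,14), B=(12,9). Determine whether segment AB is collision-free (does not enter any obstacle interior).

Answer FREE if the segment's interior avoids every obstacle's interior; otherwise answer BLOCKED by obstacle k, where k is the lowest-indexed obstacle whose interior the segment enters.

Obstacle 1 [(14,24) (17,13) (24,20)]:
  edge (14,24)–(17,13): clear
  edge (17,13)–(24,20): clear
  edge (24,20)–(14,24): clear
  midpoint (31/2,23/2) outside
  → clear
Obstacle 2 [(14,0) (24,3) (24,10) (20,9)]:
  edge (14,0)–(24,3): clear
  edge (24,3)–(24,10): clear
  edge (24,10)–(20,9): clear
  edge (20,9)–(14,0): clear
  midpoint (31/2,23/2) outside
  → clear
Obstacle 3 [(0,17) (9,16) (11,19) (5,22)]:
  edge (0,17)–(9,16): clear
  edge (9,16)–(11,19): clear
  edge (11,19)–(5,22): clear
  edge (5,22)–(0,17): clear
  midpoint (31/2,23/2) outside
  → clear
Obstacle 4 [(0,9) (5,0) (11,8)]:
  edge (0,9)–(5,0): clear
  edge (5,0)–(11,8): clear
  edge (11,8)–(0,9): clear
  midpoint (31/2,23/2) outside
  → clear

FREE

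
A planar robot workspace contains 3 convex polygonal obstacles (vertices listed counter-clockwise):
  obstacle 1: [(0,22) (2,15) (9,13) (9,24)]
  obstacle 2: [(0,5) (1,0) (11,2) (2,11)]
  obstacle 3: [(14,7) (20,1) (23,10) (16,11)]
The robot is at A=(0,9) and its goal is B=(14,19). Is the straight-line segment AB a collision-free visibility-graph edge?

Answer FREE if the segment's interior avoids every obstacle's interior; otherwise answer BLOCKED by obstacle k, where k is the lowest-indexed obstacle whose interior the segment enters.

BLOCKED by obstacle 1

Obstacle 1 [(0,22) (2,15) (9,13) (9,24)]:
  edge (0,22)–(2,15): clear
  edge (2,15)–(9,13): crosses AB
  edge (9,13)–(9,24): crosses AB
  edge (9,24)–(0,22): clear
  → BLOCKED
Obstacle 2 [(0,5) (1,0) (11,2) (2,11)]:
  edge (0,5)–(1,0): clear
  edge (1,0)–(11,2): clear
  edge (11,2)–(2,11): crosses AB
  edge (2,11)–(0,5): crosses AB
  → BLOCKED
Obstacle 3 [(14,7) (20,1) (23,10) (16,11)]:
  edge (14,7)–(20,1): clear
  edge (20,1)–(23,10): clear
  edge (23,10)–(16,11): clear
  edge (16,11)–(14,7): clear
  midpoint (7,14) outside
  → clear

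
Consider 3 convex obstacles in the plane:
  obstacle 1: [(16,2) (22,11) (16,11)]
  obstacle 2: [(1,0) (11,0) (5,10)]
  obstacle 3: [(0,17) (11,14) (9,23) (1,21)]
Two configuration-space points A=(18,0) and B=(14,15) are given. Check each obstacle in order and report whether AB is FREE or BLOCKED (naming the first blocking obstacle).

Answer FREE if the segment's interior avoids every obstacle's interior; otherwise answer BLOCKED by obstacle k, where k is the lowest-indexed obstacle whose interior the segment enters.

Obstacle 1 [(16,2) (22,11) (16,11)]:
  edge (16,2)–(22,11): crosses AB
  edge (22,11)–(16,11): clear
  edge (16,11)–(16,2): crosses AB
  → BLOCKED
Obstacle 2 [(1,0) (11,0) (5,10)]:
  edge (1,0)–(11,0): clear
  edge (11,0)–(5,10): clear
  edge (5,10)–(1,0): clear
  midpoint (16,15/2) outside
  → clear
Obstacle 3 [(0,17) (11,14) (9,23) (1,21)]:
  edge (0,17)–(11,14): clear
  edge (11,14)–(9,23): clear
  edge (9,23)–(1,21): clear
  edge (1,21)–(0,17): clear
  midpoint (16,15/2) outside
  → clear

BLOCKED by obstacle 1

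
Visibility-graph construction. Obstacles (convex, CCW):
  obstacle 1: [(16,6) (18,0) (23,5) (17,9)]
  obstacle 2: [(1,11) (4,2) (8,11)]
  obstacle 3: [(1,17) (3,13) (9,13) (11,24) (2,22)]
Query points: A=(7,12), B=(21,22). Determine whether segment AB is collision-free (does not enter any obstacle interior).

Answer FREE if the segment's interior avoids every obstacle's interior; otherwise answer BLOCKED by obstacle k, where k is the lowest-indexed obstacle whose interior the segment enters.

BLOCKED by obstacle 3

Obstacle 1 [(16,6) (18,0) (23,5) (17,9)]:
  edge (16,6)–(18,0): clear
  edge (18,0)–(23,5): clear
  edge (23,5)–(17,9): clear
  edge (17,9)–(16,6): clear
  midpoint (14,17) outside
  → clear
Obstacle 2 [(1,11) (4,2) (8,11)]:
  edge (1,11)–(4,2): clear
  edge (4,2)–(8,11): clear
  edge (8,11)–(1,11): clear
  midpoint (14,17) outside
  → clear
Obstacle 3 [(1,17) (3,13) (9,13) (11,24) (2,22)]:
  edge (1,17)–(3,13): clear
  edge (3,13)–(9,13): crosses AB
  edge (9,13)–(11,24): crosses AB
  edge (11,24)–(2,22): clear
  edge (2,22)–(1,17): clear
  → BLOCKED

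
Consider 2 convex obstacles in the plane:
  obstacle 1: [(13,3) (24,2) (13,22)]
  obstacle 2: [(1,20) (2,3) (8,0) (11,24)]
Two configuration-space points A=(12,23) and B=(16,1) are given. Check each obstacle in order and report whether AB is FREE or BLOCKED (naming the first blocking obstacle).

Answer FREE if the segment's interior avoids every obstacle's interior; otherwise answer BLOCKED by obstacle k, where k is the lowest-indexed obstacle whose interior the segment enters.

BLOCKED by obstacle 1

Obstacle 1 [(13,3) (24,2) (13,22)]:
  edge (13,3)–(24,2): crosses AB
  edge (24,2)–(13,22): clear
  edge (13,22)–(13,3): crosses AB
  → BLOCKED
Obstacle 2 [(1,20) (2,3) (8,0) (11,24)]:
  edge (1,20)–(2,3): clear
  edge (2,3)–(8,0): clear
  edge (8,0)–(11,24): clear
  edge (11,24)–(1,20): clear
  midpoint (14,12) outside
  → clear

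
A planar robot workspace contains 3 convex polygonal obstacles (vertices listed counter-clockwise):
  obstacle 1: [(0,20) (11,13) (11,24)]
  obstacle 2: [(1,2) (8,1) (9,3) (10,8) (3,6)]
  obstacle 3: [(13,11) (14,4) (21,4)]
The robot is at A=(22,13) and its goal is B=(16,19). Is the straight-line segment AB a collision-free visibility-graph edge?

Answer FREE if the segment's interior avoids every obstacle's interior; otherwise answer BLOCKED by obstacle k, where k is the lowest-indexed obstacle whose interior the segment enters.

FREE

Obstacle 1 [(0,20) (11,13) (11,24)]:
  edge (0,20)–(11,13): clear
  edge (11,13)–(11,24): clear
  edge (11,24)–(0,20): clear
  midpoint (19,16) outside
  → clear
Obstacle 2 [(1,2) (8,1) (9,3) (10,8) (3,6)]:
  edge (1,2)–(8,1): clear
  edge (8,1)–(9,3): clear
  edge (9,3)–(10,8): clear
  edge (10,8)–(3,6): clear
  edge (3,6)–(1,2): clear
  midpoint (19,16) outside
  → clear
Obstacle 3 [(13,11) (14,4) (21,4)]:
  edge (13,11)–(14,4): clear
  edge (14,4)–(21,4): clear
  edge (21,4)–(13,11): clear
  midpoint (19,16) outside
  → clear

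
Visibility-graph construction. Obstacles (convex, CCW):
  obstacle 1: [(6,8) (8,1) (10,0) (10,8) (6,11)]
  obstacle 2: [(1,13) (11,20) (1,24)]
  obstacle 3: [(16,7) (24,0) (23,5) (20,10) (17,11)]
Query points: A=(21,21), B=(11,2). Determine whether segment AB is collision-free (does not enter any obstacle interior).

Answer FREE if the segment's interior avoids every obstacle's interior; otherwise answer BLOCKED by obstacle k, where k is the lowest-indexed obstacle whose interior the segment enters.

FREE

Obstacle 1 [(6,8) (8,1) (10,0) (10,8) (6,11)]:
  edge (6,8)–(8,1): clear
  edge (8,1)–(10,0): clear
  edge (10,0)–(10,8): clear
  edge (10,8)–(6,11): clear
  edge (6,11)–(6,8): clear
  midpoint (16,23/2) outside
  → clear
Obstacle 2 [(1,13) (11,20) (1,24)]:
  edge (1,13)–(11,20): clear
  edge (11,20)–(1,24): clear
  edge (1,24)–(1,13): clear
  midpoint (16,23/2) outside
  → clear
Obstacle 3 [(16,7) (24,0) (23,5) (20,10) (17,11)]:
  edge (16,7)–(24,0): clear
  edge (24,0)–(23,5): clear
  edge (23,5)–(20,10): clear
  edge (20,10)–(17,11): clear
  edge (17,11)–(16,7): clear
  midpoint (16,23/2) outside
  → clear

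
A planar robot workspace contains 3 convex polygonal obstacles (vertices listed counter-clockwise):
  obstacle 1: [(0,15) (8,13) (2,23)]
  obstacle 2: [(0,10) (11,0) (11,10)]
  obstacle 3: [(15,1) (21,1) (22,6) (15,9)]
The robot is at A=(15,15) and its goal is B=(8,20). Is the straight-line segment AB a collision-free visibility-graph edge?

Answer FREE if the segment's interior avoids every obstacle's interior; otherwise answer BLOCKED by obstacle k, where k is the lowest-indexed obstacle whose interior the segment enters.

FREE

Obstacle 1 [(0,15) (8,13) (2,23)]:
  edge (0,15)–(8,13): clear
  edge (8,13)–(2,23): clear
  edge (2,23)–(0,15): clear
  midpoint (23/2,35/2) outside
  → clear
Obstacle 2 [(0,10) (11,0) (11,10)]:
  edge (0,10)–(11,0): clear
  edge (11,0)–(11,10): clear
  edge (11,10)–(0,10): clear
  midpoint (23/2,35/2) outside
  → clear
Obstacle 3 [(15,1) (21,1) (22,6) (15,9)]:
  edge (15,1)–(21,1): clear
  edge (21,1)–(22,6): clear
  edge (22,6)–(15,9): clear
  edge (15,9)–(15,1): clear
  midpoint (23/2,35/2) outside
  → clear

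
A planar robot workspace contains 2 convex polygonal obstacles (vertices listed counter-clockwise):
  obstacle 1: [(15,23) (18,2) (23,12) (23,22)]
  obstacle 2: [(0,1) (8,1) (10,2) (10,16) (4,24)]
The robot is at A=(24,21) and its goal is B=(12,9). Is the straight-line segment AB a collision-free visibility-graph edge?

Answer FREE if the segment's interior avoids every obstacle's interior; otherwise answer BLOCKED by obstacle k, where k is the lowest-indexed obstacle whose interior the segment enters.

Obstacle 1 [(15,23) (18,2) (23,12) (23,22)]:
  edge (15,23)–(18,2): crosses AB
  edge (18,2)–(23,12): clear
  edge (23,12)–(23,22): crosses AB
  edge (23,22)–(15,23): clear
  → BLOCKED
Obstacle 2 [(0,1) (8,1) (10,2) (10,16) (4,24)]:
  edge (0,1)–(8,1): clear
  edge (8,1)–(10,2): clear
  edge (10,2)–(10,16): clear
  edge (10,16)–(4,24): clear
  edge (4,24)–(0,1): clear
  midpoint (18,15) outside
  → clear

BLOCKED by obstacle 1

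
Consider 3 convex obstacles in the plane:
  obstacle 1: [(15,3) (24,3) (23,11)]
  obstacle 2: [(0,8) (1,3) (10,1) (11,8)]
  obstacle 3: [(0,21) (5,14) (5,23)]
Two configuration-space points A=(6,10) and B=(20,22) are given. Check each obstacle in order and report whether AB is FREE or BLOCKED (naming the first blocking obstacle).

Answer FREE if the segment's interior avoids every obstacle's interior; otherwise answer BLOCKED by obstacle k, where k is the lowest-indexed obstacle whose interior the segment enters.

FREE

Obstacle 1 [(15,3) (24,3) (23,11)]:
  edge (15,3)–(24,3): clear
  edge (24,3)–(23,11): clear
  edge (23,11)–(15,3): clear
  midpoint (13,16) outside
  → clear
Obstacle 2 [(0,8) (1,3) (10,1) (11,8)]:
  edge (0,8)–(1,3): clear
  edge (1,3)–(10,1): clear
  edge (10,1)–(11,8): clear
  edge (11,8)–(0,8): clear
  midpoint (13,16) outside
  → clear
Obstacle 3 [(0,21) (5,14) (5,23)]:
  edge (0,21)–(5,14): clear
  edge (5,14)–(5,23): clear
  edge (5,23)–(0,21): clear
  midpoint (13,16) outside
  → clear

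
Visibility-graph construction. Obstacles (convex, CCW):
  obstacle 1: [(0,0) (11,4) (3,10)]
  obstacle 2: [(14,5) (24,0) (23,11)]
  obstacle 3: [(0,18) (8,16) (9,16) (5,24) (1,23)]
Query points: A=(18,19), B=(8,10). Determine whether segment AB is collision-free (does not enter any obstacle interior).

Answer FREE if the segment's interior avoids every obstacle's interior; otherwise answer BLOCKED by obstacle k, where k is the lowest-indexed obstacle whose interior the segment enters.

FREE

Obstacle 1 [(0,0) (11,4) (3,10)]:
  edge (0,0)–(11,4): clear
  edge (11,4)–(3,10): clear
  edge (3,10)–(0,0): clear
  midpoint (13,29/2) outside
  → clear
Obstacle 2 [(14,5) (24,0) (23,11)]:
  edge (14,5)–(24,0): clear
  edge (24,0)–(23,11): clear
  edge (23,11)–(14,5): clear
  midpoint (13,29/2) outside
  → clear
Obstacle 3 [(0,18) (8,16) (9,16) (5,24) (1,23)]:
  edge (0,18)–(8,16): clear
  edge (8,16)–(9,16): clear
  edge (9,16)–(5,24): clear
  edge (5,24)–(1,23): clear
  edge (1,23)–(0,18): clear
  midpoint (13,29/2) outside
  → clear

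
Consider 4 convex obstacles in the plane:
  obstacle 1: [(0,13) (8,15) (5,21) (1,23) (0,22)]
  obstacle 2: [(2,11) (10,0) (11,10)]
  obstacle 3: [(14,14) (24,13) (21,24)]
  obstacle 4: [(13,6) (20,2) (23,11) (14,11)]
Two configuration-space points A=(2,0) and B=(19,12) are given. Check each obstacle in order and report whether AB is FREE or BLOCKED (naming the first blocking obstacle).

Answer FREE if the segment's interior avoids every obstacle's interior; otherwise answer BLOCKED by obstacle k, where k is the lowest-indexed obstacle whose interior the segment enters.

BLOCKED by obstacle 2

Obstacle 1 [(0,13) (8,15) (5,21) (1,23) (0,22)]:
  edge (0,13)–(8,15): clear
  edge (8,15)–(5,21): clear
  edge (5,21)–(1,23): clear
  edge (1,23)–(0,22): clear
  edge (0,22)–(0,13): clear
  midpoint (21/2,6) outside
  → clear
Obstacle 2 [(2,11) (10,0) (11,10)]:
  edge (2,11)–(10,0): crosses AB
  edge (10,0)–(11,10): crosses AB
  edge (11,10)–(2,11): clear
  → BLOCKED
Obstacle 3 [(14,14) (24,13) (21,24)]:
  edge (14,14)–(24,13): clear
  edge (24,13)–(21,24): clear
  edge (21,24)–(14,14): clear
  midpoint (21/2,6) outside
  → clear
Obstacle 4 [(13,6) (20,2) (23,11) (14,11)]:
  edge (13,6)–(20,2): clear
  edge (20,2)–(23,11): clear
  edge (23,11)–(14,11): crosses AB
  edge (14,11)–(13,6): crosses AB
  → BLOCKED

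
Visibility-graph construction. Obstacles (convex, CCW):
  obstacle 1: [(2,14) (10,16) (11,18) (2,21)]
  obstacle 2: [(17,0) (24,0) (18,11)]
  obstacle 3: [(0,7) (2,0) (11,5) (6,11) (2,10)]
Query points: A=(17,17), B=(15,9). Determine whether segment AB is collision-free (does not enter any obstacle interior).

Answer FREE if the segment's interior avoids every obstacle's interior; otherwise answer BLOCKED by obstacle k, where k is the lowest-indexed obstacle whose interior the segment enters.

Obstacle 1 [(2,14) (10,16) (11,18) (2,21)]:
  edge (2,14)–(10,16): clear
  edge (10,16)–(11,18): clear
  edge (11,18)–(2,21): clear
  edge (2,21)–(2,14): clear
  midpoint (16,13) outside
  → clear
Obstacle 2 [(17,0) (24,0) (18,11)]:
  edge (17,0)–(24,0): clear
  edge (24,0)–(18,11): clear
  edge (18,11)–(17,0): clear
  midpoint (16,13) outside
  → clear
Obstacle 3 [(0,7) (2,0) (11,5) (6,11) (2,10)]:
  edge (0,7)–(2,0): clear
  edge (2,0)–(11,5): clear
  edge (11,5)–(6,11): clear
  edge (6,11)–(2,10): clear
  edge (2,10)–(0,7): clear
  midpoint (16,13) outside
  → clear

FREE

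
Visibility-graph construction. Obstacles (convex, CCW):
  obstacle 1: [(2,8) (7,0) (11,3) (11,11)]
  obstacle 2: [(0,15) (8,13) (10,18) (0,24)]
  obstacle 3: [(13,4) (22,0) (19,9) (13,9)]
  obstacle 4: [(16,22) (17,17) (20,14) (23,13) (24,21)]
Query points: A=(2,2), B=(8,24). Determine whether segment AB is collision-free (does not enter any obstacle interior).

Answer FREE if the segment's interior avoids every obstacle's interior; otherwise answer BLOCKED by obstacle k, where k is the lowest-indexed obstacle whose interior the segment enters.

Obstacle 1 [(2,8) (7,0) (11,3) (11,11)]:
  edge (2,8)–(7,0): crosses AB
  edge (7,0)–(11,3): clear
  edge (11,3)–(11,11): clear
  edge (11,11)–(2,8): crosses AB
  → BLOCKED
Obstacle 2 [(0,15) (8,13) (10,18) (0,24)]:
  edge (0,15)–(8,13): crosses AB
  edge (8,13)–(10,18): clear
  edge (10,18)–(0,24): crosses AB
  edge (0,24)–(0,15): clear
  → BLOCKED
Obstacle 3 [(13,4) (22,0) (19,9) (13,9)]:
  edge (13,4)–(22,0): clear
  edge (22,0)–(19,9): clear
  edge (19,9)–(13,9): clear
  edge (13,9)–(13,4): clear
  midpoint (5,13) outside
  → clear
Obstacle 4 [(16,22) (17,17) (20,14) (23,13) (24,21)]:
  edge (16,22)–(17,17): clear
  edge (17,17)–(20,14): clear
  edge (20,14)–(23,13): clear
  edge (23,13)–(24,21): clear
  edge (24,21)–(16,22): clear
  midpoint (5,13) outside
  → clear

BLOCKED by obstacle 1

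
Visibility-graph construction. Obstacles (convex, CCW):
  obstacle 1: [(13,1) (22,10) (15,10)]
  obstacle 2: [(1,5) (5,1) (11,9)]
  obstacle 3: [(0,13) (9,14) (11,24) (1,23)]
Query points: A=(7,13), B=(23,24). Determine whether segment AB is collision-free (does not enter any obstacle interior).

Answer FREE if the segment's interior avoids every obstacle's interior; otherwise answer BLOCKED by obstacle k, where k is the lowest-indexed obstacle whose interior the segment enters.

Obstacle 1 [(13,1) (22,10) (15,10)]:
  edge (13,1)–(22,10): clear
  edge (22,10)–(15,10): clear
  edge (15,10)–(13,1): clear
  midpoint (15,37/2) outside
  → clear
Obstacle 2 [(1,5) (5,1) (11,9)]:
  edge (1,5)–(5,1): clear
  edge (5,1)–(11,9): clear
  edge (11,9)–(1,5): clear
  midpoint (15,37/2) outside
  → clear
Obstacle 3 [(0,13) (9,14) (11,24) (1,23)]:
  edge (0,13)–(9,14): crosses AB
  edge (9,14)–(11,24): crosses AB
  edge (11,24)–(1,23): clear
  edge (1,23)–(0,13): clear
  → BLOCKED

BLOCKED by obstacle 3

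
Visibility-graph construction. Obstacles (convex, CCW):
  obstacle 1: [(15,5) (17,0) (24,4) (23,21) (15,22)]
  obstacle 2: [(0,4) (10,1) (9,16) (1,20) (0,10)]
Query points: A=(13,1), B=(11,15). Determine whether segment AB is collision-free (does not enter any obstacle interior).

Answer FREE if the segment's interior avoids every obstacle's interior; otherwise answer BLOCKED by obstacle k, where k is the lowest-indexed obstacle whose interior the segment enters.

Obstacle 1 [(15,5) (17,0) (24,4) (23,21) (15,22)]:
  edge (15,5)–(17,0): clear
  edge (17,0)–(24,4): clear
  edge (24,4)–(23,21): clear
  edge (23,21)–(15,22): clear
  edge (15,22)–(15,5): clear
  midpoint (12,8) outside
  → clear
Obstacle 2 [(0,4) (10,1) (9,16) (1,20) (0,10)]:
  edge (0,4)–(10,1): clear
  edge (10,1)–(9,16): clear
  edge (9,16)–(1,20): clear
  edge (1,20)–(0,10): clear
  edge (0,10)–(0,4): clear
  midpoint (12,8) outside
  → clear

FREE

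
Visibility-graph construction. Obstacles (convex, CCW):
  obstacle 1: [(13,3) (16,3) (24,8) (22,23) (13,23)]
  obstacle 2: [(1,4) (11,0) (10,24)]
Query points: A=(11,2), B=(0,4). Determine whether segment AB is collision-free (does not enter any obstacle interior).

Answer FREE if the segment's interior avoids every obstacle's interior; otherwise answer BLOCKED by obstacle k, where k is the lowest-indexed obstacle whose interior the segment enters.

Obstacle 1 [(13,3) (16,3) (24,8) (22,23) (13,23)]:
  edge (13,3)–(16,3): clear
  edge (16,3)–(24,8): clear
  edge (24,8)–(22,23): clear
  edge (22,23)–(13,23): clear
  edge (13,23)–(13,3): clear
  midpoint (11/2,3) outside
  → clear
Obstacle 2 [(1,4) (11,0) (10,24)]:
  edge (1,4)–(11,0): crosses AB
  edge (11,0)–(10,24): crosses AB
  edge (10,24)–(1,4): clear
  → BLOCKED

BLOCKED by obstacle 2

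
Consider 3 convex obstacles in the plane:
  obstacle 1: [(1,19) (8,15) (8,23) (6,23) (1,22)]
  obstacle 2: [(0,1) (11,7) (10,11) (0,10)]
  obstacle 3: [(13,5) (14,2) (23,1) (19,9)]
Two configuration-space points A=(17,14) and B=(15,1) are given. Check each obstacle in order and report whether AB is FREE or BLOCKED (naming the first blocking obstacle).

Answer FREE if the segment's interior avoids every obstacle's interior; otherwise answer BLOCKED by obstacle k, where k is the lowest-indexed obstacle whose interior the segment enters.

Obstacle 1 [(1,19) (8,15) (8,23) (6,23) (1,22)]:
  edge (1,19)–(8,15): clear
  edge (8,15)–(8,23): clear
  edge (8,23)–(6,23): clear
  edge (6,23)–(1,22): clear
  edge (1,22)–(1,19): clear
  midpoint (16,15/2) outside
  → clear
Obstacle 2 [(0,1) (11,7) (10,11) (0,10)]:
  edge (0,1)–(11,7): clear
  edge (11,7)–(10,11): clear
  edge (10,11)–(0,10): clear
  edge (0,10)–(0,1): clear
  midpoint (16,15/2) outside
  → clear
Obstacle 3 [(13,5) (14,2) (23,1) (19,9)]:
  edge (13,5)–(14,2): clear
  edge (14,2)–(23,1): crosses AB
  edge (23,1)–(19,9): clear
  edge (19,9)–(13,5): crosses AB
  → BLOCKED

BLOCKED by obstacle 3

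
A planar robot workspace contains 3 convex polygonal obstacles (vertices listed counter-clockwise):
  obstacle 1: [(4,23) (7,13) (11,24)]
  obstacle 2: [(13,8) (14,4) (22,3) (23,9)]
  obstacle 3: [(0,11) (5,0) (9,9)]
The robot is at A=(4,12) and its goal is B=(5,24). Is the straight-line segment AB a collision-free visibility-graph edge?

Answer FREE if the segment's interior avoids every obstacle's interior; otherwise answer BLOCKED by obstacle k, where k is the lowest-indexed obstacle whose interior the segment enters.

BLOCKED by obstacle 1

Obstacle 1 [(4,23) (7,13) (11,24)]:
  edge (4,23)–(7,13): crosses AB
  edge (7,13)–(11,24): clear
  edge (11,24)–(4,23): crosses AB
  → BLOCKED
Obstacle 2 [(13,8) (14,4) (22,3) (23,9)]:
  edge (13,8)–(14,4): clear
  edge (14,4)–(22,3): clear
  edge (22,3)–(23,9): clear
  edge (23,9)–(13,8): clear
  midpoint (9/2,18) outside
  → clear
Obstacle 3 [(0,11) (5,0) (9,9)]:
  edge (0,11)–(5,0): clear
  edge (5,0)–(9,9): clear
  edge (9,9)–(0,11): clear
  midpoint (9/2,18) outside
  → clear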